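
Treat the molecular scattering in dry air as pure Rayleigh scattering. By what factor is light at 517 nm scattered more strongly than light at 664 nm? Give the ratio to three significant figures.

Rayleigh scattering ∝ λ⁻⁴, so the ratio of coefficients is the inverse fourth power of the wavelength ratio.
σ(517)/σ(664) = (664/517)⁴ = (1.2843)⁴ = 2.721.

2.72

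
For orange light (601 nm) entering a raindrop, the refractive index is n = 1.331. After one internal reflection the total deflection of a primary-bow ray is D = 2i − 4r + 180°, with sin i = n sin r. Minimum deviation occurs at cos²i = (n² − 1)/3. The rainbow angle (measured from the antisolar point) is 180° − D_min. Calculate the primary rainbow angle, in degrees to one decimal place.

42.4°

cos²i = (1.77156 − 1)/3 = 0.25719; i = arccos(0.50714) = 59.527°.
sin r = sin 59.527°/1.331 = 0.64753; r = 40.356°.
D_min = 2·59.527° − 4·40.356° + 180° = 137.630°.
Rainbow angle = 180° − D_min = 42.370°.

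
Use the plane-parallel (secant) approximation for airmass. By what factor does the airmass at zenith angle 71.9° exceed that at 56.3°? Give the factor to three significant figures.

1.79

X(71.9°)/X(56.3°) = sec 71.9° / sec 56.3° = cos 56.3° / cos 71.9° = 0.5548/0.3107 = 1.7859.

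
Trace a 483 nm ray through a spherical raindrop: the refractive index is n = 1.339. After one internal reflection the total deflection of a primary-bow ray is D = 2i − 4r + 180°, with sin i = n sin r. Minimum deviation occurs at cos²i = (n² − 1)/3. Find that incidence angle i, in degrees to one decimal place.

cos²i = (1.339² − 1)/3 = (1.79292 − 1)/3 = 0.26431.
cos i = 0.51411, so i = 59.062°.

59.1°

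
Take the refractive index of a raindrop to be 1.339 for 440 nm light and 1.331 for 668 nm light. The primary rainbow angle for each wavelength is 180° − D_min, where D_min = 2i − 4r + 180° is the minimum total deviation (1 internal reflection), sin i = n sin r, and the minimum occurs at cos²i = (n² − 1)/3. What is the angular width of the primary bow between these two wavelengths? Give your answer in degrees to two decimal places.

1.16°

At 440 nm (n = 1.339): cos²i = 0.26431 → i = 59.062°, r = 39.834°, D_min = 138.786°, rainbow angle = 41.214°.
At 668 nm (n = 1.331): cos²i = 0.25719 → i = 59.527°, r = 40.356°, D_min = 137.630°, rainbow angle = 42.370°.
Angular width = |41.214° − 42.370°| = 1.156°.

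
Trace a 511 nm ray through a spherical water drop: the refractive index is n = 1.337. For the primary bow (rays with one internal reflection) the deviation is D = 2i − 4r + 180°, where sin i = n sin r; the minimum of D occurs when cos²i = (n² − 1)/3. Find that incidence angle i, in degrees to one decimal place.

cos²i = (1.337² − 1)/3 = (1.78757 − 1)/3 = 0.26252.
cos i = 0.51237, so i = 59.178°.

59.2°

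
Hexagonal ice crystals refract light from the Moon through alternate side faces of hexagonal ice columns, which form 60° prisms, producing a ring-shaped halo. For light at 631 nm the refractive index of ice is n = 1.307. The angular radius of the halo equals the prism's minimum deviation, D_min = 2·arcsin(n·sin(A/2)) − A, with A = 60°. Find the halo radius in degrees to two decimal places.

n·sin(A/2) = 1.307 × sin 30° = 1.307 × 0.5000 = 0.6535.
D_min = 2·arcsin(0.6535) − 60° = 2 × 40.806° − 60° = 21.612°.

21.61°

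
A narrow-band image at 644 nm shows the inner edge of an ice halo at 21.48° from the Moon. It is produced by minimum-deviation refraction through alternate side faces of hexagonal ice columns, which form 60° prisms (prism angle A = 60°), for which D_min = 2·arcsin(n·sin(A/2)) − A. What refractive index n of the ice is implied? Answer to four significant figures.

Rearranging: n = sin((D_min + A)/2) / sin(A/2).
(D_min + A)/2 = (21.48° + 60°)/2 = 40.740°.
n = sin 40.740° / sin 30° = 0.6526 / 0.5000 = 1.3053.

1.305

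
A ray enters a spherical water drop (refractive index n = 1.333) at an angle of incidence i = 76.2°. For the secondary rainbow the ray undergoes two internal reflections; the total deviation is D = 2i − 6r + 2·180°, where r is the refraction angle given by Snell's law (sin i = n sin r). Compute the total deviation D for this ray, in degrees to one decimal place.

sin r = sin 76.2° / 1.333 = 0.9711/1.333 = 0.7285; r = 46.76°.
D = 2·76.2° − 6·46.76° + 2·180° = 152.40° − 280.58° + 360° = 231.82°.

231.8°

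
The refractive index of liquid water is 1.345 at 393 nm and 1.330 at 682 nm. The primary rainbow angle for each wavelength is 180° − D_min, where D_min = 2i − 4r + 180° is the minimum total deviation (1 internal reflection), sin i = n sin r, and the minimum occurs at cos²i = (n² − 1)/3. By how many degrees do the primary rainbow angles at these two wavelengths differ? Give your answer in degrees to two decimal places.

At 393 nm (n = 1.345): cos²i = 0.26967 → i = 58.715°, r = 39.448°, D_min = 139.635°, rainbow angle = 40.365°.
At 682 nm (n = 1.330): cos²i = 0.25630 → i = 59.585°, r = 40.422°, D_min = 137.484°, rainbow angle = 42.516°.
Angular width = |40.365° − 42.516°| = 2.152°.

2.15°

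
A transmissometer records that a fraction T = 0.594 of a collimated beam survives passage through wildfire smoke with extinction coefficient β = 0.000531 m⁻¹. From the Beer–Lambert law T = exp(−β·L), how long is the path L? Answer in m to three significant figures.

981 m

Beer–Lambert: T = exp(−βL) ⇒ L = −ln(T)/β = −ln(0.594)/0.000531 = 0.5209/0.000531 = 980.9 m.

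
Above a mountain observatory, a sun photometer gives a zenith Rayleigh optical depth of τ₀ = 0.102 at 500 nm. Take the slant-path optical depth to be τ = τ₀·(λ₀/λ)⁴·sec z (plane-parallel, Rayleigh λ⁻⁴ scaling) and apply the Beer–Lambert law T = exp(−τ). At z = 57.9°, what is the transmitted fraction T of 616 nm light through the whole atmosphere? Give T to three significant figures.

sec 57.9° = 1.8818.
τ = 0.102 × (500/616)⁴ × 1.8818 = 0.102 × 0.4341 × 1.8818 = 0.0833.
T = exp(−0.0833) = 0.9201.

0.920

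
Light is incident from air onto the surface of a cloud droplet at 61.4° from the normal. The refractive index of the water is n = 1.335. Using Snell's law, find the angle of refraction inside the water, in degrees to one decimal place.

Snell: sin θ_r = sin θ_i / n = sin 61.4° / 1.335 = 0.8780 / 1.335 = 0.6577.
θ_r = arcsin(0.6577) = 41.12°.

41.1°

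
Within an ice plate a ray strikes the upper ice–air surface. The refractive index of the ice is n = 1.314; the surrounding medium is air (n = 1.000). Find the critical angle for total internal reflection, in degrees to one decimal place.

49.6°

sin θ_c = n_air / n = 1.000 / 1.314 = 0.7610.
θ_c = arcsin(0.7610) = 49.56°.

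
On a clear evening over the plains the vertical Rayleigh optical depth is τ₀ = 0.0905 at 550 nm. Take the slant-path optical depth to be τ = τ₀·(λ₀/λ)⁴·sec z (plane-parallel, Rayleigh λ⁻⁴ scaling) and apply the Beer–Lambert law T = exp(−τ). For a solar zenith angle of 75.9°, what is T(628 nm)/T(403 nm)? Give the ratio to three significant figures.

2.92

Airmass: sec 75.9° = 4.1048.
τ(628 nm) = 0.0905 × (550/628)⁴ × 4.1048 = 0.0905 × 0.5883 × 4.1048 = 0.2186.
τ(403 nm) = 0.0905 × (550/403)⁴ × 4.1048 = 0.0905 × 3.4692 × 4.1048 = 1.2888.
T(628)/T(403) = exp(τ_B − τ_A) = exp(1.0702) = 2.9160.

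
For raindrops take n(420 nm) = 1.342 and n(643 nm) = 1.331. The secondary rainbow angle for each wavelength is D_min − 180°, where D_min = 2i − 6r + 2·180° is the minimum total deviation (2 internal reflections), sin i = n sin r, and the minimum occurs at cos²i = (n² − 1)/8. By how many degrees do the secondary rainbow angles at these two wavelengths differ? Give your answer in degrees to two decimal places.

At 420 nm (n = 1.342): cos²i = 0.10012 → i = 71.554°, r = 44.981°, D_min = 233.222°, rainbow angle = 53.222°.
At 643 nm (n = 1.331): cos²i = 0.09645 → i = 71.907°, r = 45.575°, D_min = 230.365°, rainbow angle = 50.365°.
Angular width = |53.222° − 50.365°| = 2.857°.

2.86°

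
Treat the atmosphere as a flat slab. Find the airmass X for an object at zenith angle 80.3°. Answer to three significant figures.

5.94

X = sec z = 1/cos 80.3° = 1/0.1685 = 5.9351.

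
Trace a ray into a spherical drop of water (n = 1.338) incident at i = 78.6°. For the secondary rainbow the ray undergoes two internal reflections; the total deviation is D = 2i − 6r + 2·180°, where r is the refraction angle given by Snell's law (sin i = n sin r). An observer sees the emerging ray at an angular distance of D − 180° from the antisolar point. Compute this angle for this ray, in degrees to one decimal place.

54.6°

sin r = sin 78.6° / 1.338 = 0.9803/1.338 = 0.7326; r = 47.11°.
D = 2·78.6° − 6·47.11° + 2·180° = 157.20° − 282.65° + 360° = 234.55°.
Angle from antisolar point = D − 180° = 54.55°.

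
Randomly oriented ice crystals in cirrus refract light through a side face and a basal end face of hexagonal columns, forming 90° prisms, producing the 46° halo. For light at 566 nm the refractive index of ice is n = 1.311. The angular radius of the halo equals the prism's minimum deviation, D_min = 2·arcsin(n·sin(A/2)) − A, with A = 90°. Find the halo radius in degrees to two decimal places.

45.95°

n·sin(A/2) = 1.311 × sin 45° = 1.311 × 0.7071 = 0.9270.
D_min = 2·arcsin(0.9270) − 90° = 2 × 67.974° − 90° = 45.949°.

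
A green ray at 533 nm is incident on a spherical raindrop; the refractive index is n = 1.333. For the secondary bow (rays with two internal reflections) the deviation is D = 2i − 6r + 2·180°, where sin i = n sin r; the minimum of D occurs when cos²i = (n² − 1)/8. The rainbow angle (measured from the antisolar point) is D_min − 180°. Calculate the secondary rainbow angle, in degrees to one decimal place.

50.9°

cos²i = (1.77689 − 1)/8 = 0.09711; i = arccos(0.31163) = 71.843°.
sin r = sin 71.843°/1.333 = 0.71283; r = 45.466°.
D_min = 2·71.843° − 6·45.466° + 360° = 230.891°.
Rainbow angle = D_min − 180° = 50.891°.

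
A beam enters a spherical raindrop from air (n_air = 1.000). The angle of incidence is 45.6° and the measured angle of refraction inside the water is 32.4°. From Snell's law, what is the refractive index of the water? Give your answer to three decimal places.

n = sin θ_i / sin θ_r = sin 45.6° / sin 32.4° = 0.7145 / 0.5358 = 1.3334.

1.333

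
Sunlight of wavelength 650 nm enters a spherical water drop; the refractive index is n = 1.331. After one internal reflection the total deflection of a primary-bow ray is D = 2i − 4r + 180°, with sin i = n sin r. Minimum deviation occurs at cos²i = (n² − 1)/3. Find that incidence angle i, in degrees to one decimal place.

cos²i = (1.331² − 1)/3 = (1.77156 − 1)/3 = 0.25719.
cos i = 0.50714, so i = 59.527°.

59.5°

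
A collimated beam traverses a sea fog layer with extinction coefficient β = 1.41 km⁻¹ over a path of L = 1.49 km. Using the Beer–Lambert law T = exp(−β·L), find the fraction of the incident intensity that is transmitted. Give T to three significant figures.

τ = β·L = 1.41 × 1.49 = 2.1009.
T = exp(−2.1009) = 0.1223.

0.122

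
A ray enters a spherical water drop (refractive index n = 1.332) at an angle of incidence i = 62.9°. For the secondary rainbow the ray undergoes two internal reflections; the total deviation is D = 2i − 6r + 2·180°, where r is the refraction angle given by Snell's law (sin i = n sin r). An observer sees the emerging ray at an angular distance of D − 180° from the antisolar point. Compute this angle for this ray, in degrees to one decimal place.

54.2°

sin r = sin 62.9° / 1.332 = 0.8902/1.332 = 0.6683; r = 41.94°.
D = 2·62.9° − 6·41.94° + 2·180° = 125.80° − 251.63° + 360° = 234.17°.
Angle from antisolar point = D − 180° = 54.17°.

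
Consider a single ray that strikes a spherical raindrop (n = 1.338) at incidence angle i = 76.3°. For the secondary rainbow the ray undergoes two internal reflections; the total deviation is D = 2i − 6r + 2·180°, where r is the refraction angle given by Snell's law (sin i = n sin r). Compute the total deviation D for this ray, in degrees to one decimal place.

233.2°

sin r = sin 76.3° / 1.338 = 0.9715/1.338 = 0.7261; r = 46.56°.
D = 2·76.3° − 6·46.56° + 2·180° = 152.60° − 279.37° + 360° = 233.23°.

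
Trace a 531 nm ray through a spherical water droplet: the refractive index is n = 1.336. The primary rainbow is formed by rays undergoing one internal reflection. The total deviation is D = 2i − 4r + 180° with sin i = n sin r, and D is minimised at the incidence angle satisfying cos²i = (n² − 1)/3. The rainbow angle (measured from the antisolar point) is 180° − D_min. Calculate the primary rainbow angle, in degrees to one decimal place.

41.6°

cos²i = (1.78490 − 1)/3 = 0.26163; i = arccos(0.51150) = 59.236°.
sin r = sin 59.236°/1.336 = 0.64318; r = 40.029°.
D_min = 2·59.236° − 4·40.029° + 180° = 138.356°.
Rainbow angle = 180° − D_min = 41.644°.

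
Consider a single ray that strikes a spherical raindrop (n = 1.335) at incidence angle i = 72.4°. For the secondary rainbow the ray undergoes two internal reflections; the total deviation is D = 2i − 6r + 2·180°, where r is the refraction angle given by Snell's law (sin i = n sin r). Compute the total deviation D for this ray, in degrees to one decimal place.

sin r = sin 72.4° / 1.335 = 0.9532/1.335 = 0.7140; r = 45.56°.
D = 2·72.4° − 6·45.56° + 2·180° = 144.80° − 273.37° + 360° = 231.43°.

231.4°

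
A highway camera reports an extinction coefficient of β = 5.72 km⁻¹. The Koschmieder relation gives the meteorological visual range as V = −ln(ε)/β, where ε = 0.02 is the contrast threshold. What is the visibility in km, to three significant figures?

0.684 km

V = −ln(0.02) / 5.72 = 3.912 / 5.72 = 0.6839 km.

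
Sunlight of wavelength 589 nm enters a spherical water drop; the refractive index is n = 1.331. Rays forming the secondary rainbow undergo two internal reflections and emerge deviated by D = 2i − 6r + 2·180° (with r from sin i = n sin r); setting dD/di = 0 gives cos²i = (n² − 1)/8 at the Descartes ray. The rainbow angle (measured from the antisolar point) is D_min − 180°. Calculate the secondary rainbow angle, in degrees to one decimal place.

50.4°

cos²i = (1.77156 − 1)/8 = 0.09645; i = arccos(0.31056) = 71.907°.
sin r = sin 71.907°/1.331 = 0.71417; r = 45.575°.
D_min = 2·71.907° − 6·45.575° + 360° = 230.365°.
Rainbow angle = D_min − 180° = 50.365°.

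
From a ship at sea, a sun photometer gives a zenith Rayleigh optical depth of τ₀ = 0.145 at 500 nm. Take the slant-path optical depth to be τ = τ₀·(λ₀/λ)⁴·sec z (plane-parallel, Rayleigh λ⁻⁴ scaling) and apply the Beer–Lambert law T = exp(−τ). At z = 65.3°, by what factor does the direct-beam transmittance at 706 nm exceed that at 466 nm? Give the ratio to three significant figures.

Airmass: sec 65.3° = 2.3931.
τ(706 nm) = 0.145 × (500/706)⁴ × 2.3931 = 0.145 × 0.2516 × 2.3931 = 0.0873.
τ(466 nm) = 0.145 × (500/466)⁴ × 2.3931 = 0.145 × 1.3254 × 2.3931 = 0.4599.
T(706)/T(466) = exp(τ_B − τ_A) = exp(0.3726) = 1.4515.

1.45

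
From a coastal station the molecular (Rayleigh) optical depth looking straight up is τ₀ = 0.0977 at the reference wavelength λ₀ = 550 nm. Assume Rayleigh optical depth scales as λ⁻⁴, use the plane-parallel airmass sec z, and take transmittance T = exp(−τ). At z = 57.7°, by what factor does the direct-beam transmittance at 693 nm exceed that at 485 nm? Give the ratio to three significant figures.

1.26

Airmass: sec 57.7° = 1.8714.
τ(693 nm) = 0.0977 × (550/693)⁴ × 1.8714 = 0.0977 × 0.3968 × 1.8714 = 0.0725.
τ(485 nm) = 0.0977 × (550/485)⁴ × 1.8714 = 0.0977 × 1.6538 × 1.8714 = 0.3024.
T(693)/T(485) = exp(τ_B − τ_A) = exp(0.2298) = 1.2584.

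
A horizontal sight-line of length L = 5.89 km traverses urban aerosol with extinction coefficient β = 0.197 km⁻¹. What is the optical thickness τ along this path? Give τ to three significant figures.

τ = β·L = 0.197 × 5.89 = 1.1603.

1.16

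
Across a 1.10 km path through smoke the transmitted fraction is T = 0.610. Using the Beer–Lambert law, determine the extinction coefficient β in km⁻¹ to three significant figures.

Beer–Lambert: T = exp(−βL) ⇒ β = −ln(T)/L = −ln(0.610)/1.10 = 0.4943/1.10 = 0.4494 km⁻¹.

0.449 km⁻¹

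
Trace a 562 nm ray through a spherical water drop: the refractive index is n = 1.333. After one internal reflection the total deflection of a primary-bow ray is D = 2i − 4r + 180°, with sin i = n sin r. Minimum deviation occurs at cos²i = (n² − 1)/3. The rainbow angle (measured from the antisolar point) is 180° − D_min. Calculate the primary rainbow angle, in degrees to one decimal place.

cos²i = (1.77689 − 1)/3 = 0.25896; i = arccos(0.50888) = 59.410°.
sin r = sin 59.410°/1.333 = 0.64579; r = 40.225°.
D_min = 2·59.410° − 4·40.225° + 180° = 137.922°.
Rainbow angle = 180° − D_min = 42.078°.

42.1°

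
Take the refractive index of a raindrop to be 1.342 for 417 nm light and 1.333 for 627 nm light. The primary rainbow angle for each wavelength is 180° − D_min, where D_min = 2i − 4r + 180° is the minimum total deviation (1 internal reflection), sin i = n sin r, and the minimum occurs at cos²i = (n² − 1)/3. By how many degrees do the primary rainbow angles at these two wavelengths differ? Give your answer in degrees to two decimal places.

At 417 nm (n = 1.342): cos²i = 0.26699 → i = 58.888°, r = 39.641°, D_min = 139.213°, rainbow angle = 40.787°.
At 627 nm (n = 1.333): cos²i = 0.25896 → i = 59.410°, r = 40.225°, D_min = 137.922°, rainbow angle = 42.078°.
Angular width = |40.787° − 42.078°| = 1.291°.

1.29°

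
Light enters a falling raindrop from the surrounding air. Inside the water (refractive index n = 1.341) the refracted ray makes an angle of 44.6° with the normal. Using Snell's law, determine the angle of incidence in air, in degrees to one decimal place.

70.3°

Snell: sin θ_i = n · sin θ_r = 1.341 × sin 44.6° = 1.341 × 0.7022 = 0.9416.
θ_i = arcsin(0.9416) = 70.32°.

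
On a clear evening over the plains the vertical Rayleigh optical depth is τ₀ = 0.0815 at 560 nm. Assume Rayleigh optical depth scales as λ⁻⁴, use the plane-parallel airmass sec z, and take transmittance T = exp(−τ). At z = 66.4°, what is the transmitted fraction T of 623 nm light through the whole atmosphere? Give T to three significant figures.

0.876

sec 66.4° = 2.4978.
τ = 0.0815 × (560/623)⁴ × 2.4978 = 0.0815 × 0.6528 × 2.4978 = 0.1329.
T = exp(−0.1329) = 0.8756.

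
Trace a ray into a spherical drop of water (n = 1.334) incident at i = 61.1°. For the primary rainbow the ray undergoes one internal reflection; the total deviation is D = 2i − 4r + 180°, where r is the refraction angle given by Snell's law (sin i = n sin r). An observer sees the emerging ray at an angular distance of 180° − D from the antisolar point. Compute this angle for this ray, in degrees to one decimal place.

41.9°

sin r = sin 61.1° / 1.334 = 0.8755/1.334 = 0.6563; r = 41.02°.
D = 2·61.1° − 4·41.02° + 180° = 122.20° − 164.06° + 180° = 138.14°.
Angle from antisolar point = 180° − D = 41.86°.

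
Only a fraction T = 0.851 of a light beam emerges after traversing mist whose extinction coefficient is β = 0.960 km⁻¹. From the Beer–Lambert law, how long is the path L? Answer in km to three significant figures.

0.168 km

Beer–Lambert: T = exp(−βL) ⇒ L = −ln(T)/β = −ln(0.851)/0.960 = 0.1613/0.960 = 0.1681 km.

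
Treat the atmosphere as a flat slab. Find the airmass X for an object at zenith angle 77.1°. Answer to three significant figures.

4.48

X = sec z = 1/cos 77.1° = 1/0.2233 = 4.4793.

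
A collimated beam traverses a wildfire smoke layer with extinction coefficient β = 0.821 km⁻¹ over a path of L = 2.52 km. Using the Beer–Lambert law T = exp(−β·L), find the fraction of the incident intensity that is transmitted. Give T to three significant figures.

τ = β·L = 0.821 × 2.52 = 2.0689.
T = exp(−2.0689) = 0.1263.

0.126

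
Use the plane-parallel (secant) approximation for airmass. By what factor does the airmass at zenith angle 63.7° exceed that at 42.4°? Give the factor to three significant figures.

X(63.7°)/X(42.4°) = sec 63.7° / sec 42.4° = cos 42.4° / cos 63.7° = 0.7385/0.4431 = 1.6667.

1.67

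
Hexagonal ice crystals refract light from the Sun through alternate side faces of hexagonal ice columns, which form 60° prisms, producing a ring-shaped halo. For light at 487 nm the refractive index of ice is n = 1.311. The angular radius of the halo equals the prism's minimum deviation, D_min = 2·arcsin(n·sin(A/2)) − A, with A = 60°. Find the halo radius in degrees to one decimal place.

21.9°

n·sin(A/2) = 1.311 × sin 30° = 1.311 × 0.5000 = 0.6555.
D_min = 2·arcsin(0.6555) − 60° = 2 × 40.958° − 60° = 21.915°.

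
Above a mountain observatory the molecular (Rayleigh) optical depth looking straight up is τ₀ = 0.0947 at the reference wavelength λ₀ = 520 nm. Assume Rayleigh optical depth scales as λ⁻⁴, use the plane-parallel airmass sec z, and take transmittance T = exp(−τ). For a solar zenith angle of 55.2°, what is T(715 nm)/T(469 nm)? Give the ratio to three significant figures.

1.23

Airmass: sec 55.2° = 1.7522.
τ(715 nm) = 0.0947 × (520/715)⁴ × 1.7522 = 0.0947 × 0.2798 × 1.7522 = 0.0464.
τ(469 nm) = 0.0947 × (520/469)⁴ × 1.7522 = 0.0947 × 1.5112 × 1.7522 = 0.2508.
T(715)/T(469) = exp(τ_B − τ_A) = exp(0.2043) = 1.2267.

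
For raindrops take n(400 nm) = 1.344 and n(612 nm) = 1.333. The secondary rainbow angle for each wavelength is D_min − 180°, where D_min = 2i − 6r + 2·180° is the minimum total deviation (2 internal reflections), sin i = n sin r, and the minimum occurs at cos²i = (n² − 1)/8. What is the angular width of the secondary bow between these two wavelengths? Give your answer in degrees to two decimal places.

2.84°

At 400 nm (n = 1.344): cos²i = 0.10079 → i = 71.490°, r = 44.874°, D_min = 233.733°, rainbow angle = 53.733°.
At 612 nm (n = 1.333): cos²i = 0.09711 → i = 71.843°, r = 45.466°, D_min = 230.891°, rainbow angle = 50.891°.
Angular width = |53.733° − 50.891°| = 2.842°.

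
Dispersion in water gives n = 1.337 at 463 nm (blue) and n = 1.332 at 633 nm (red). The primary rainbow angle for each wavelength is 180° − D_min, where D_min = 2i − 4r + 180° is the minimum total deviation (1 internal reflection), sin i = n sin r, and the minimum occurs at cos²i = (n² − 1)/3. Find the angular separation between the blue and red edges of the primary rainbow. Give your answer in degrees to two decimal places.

At 463 nm (n = 1.337): cos²i = 0.26252 → i = 59.178°, r = 39.964°, D_min = 138.500°, rainbow angle = 41.500°.
At 633 nm (n = 1.332): cos²i = 0.25807 → i = 59.469°, r = 40.290°, D_min = 137.776°, rainbow angle = 42.224°.
Angular width = |41.500° − 42.224°| = 0.724°.

0.72°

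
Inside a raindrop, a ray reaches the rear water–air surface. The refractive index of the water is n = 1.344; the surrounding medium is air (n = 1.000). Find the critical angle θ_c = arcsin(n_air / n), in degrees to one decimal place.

48.1°

sin θ_c = n_air / n = 1.000 / 1.344 = 0.7440.
θ_c = arcsin(0.7440) = 48.08°.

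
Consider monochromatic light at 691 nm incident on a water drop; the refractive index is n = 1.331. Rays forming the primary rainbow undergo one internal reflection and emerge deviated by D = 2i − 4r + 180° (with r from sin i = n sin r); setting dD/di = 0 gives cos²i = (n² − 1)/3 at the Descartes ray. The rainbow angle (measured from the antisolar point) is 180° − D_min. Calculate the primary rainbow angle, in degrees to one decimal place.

42.4°

cos²i = (1.77156 − 1)/3 = 0.25719; i = arccos(0.50714) = 59.527°.
sin r = sin 59.527°/1.331 = 0.64753; r = 40.356°.
D_min = 2·59.527° − 4·40.356° + 180° = 137.630°.
Rainbow angle = 180° − D_min = 42.370°.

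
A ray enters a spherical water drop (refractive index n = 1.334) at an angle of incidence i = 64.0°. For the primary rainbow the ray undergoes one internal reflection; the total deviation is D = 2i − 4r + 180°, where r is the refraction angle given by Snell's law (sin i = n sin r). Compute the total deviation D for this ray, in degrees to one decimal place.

138.6°

sin r = sin 64.0° / 1.334 = 0.8988/1.334 = 0.6738; r = 42.36°.
D = 2·64.0° − 4·42.36° + 180° = 128.00° − 169.43° + 180° = 138.57°.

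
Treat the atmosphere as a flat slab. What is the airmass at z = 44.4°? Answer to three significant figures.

1.40

X = sec z = 1/cos 44.4° = 1/0.7145 = 1.3996.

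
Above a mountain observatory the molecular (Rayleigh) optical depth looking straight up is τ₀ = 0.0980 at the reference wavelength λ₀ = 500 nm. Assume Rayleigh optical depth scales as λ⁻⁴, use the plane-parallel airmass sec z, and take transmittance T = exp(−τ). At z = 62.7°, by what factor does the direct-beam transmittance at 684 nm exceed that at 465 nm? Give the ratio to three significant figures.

1.25

Airmass: sec 62.7° = 2.1803.
τ(684 nm) = 0.0980 × (500/684)⁴ × 2.1803 = 0.0980 × 0.2855 × 2.1803 = 0.0610.
τ(465 nm) = 0.0980 × (500/465)⁴ × 2.1803 = 0.0980 × 1.3368 × 2.1803 = 0.2856.
T(684)/T(465) = exp(τ_B − τ_A) = exp(0.2246) = 1.2519.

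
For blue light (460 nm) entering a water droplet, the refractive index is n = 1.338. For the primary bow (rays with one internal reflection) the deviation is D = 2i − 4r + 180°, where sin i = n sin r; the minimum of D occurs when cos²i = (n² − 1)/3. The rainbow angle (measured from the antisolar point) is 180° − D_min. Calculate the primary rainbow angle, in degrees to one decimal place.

41.4°

cos²i = (1.79024 − 1)/3 = 0.26341; i = arccos(0.51324) = 59.120°.
sin r = sin 59.120°/1.338 = 0.64144; r = 39.899°.
D_min = 2·59.120° − 4·39.899° + 180° = 138.643°.
Rainbow angle = 180° − D_min = 41.357°.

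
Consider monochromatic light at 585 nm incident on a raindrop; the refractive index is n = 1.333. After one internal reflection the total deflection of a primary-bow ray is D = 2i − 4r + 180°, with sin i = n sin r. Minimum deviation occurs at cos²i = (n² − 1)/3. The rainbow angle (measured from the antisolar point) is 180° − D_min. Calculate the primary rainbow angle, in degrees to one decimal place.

42.1°

cos²i = (1.77689 − 1)/3 = 0.25896; i = arccos(0.50888) = 59.410°.
sin r = sin 59.410°/1.333 = 0.64579; r = 40.225°.
D_min = 2·59.410° − 4·40.225° + 180° = 137.922°.
Rainbow angle = 180° − D_min = 42.078°.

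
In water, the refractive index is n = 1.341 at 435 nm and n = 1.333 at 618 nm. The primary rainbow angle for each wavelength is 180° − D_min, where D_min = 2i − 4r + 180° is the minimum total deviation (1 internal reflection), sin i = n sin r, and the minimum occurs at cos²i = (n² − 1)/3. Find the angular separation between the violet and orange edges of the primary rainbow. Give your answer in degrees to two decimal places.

At 435 nm (n = 1.341): cos²i = 0.26609 → i = 58.946°, r = 39.705°, D_min = 139.071°, rainbow angle = 40.929°.
At 618 nm (n = 1.333): cos²i = 0.25896 → i = 59.410°, r = 40.225°, D_min = 137.922°, rainbow angle = 42.078°.
Angular width = |40.929° − 42.078°| = 1.149°.

1.15°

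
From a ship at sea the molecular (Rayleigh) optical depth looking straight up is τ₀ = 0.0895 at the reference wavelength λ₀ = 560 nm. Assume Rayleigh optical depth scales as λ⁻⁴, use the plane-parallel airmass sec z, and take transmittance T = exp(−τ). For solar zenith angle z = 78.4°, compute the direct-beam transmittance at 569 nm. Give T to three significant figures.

0.659

sec 78.4° = 4.9732.
τ = 0.0895 × (560/569)⁴ × 4.9732 = 0.0895 × 0.9382 × 4.9732 = 0.4176.
T = exp(−0.4176) = 0.6586.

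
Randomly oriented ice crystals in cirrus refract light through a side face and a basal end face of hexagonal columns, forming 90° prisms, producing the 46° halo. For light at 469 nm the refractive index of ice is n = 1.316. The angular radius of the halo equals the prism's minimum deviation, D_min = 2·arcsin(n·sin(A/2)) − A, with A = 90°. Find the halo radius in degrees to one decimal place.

n·sin(A/2) = 1.316 × sin 45° = 1.316 × 0.7071 = 0.9306.
D_min = 2·arcsin(0.9306) − 90° = 2 × 68.521° − 90° = 47.042°.

47.0°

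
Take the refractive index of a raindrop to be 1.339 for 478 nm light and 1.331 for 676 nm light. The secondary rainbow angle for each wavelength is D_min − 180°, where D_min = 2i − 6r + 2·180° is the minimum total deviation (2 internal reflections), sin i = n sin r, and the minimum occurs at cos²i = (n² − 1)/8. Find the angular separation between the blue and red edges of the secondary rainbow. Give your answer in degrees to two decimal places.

2.09°

At 478 nm (n = 1.339): cos²i = 0.09912 → i = 71.650°, r = 45.141°, D_min = 232.451°, rainbow angle = 52.451°.
At 676 nm (n = 1.331): cos²i = 0.09645 → i = 71.907°, r = 45.575°, D_min = 230.365°, rainbow angle = 50.365°.
Angular width = |52.451° − 50.365°| = 2.086°.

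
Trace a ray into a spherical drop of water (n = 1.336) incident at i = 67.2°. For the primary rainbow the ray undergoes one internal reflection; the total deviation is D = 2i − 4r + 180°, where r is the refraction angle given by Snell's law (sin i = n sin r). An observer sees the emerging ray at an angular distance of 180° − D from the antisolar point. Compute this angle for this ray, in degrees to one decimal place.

40.1°

sin r = sin 67.2° / 1.336 = 0.9219/1.336 = 0.6900; r = 43.63°.
D = 2·67.2° − 4·43.63° + 180° = 134.40° − 174.53° + 180° = 139.87°.
Angle from antisolar point = 180° − D = 40.13°.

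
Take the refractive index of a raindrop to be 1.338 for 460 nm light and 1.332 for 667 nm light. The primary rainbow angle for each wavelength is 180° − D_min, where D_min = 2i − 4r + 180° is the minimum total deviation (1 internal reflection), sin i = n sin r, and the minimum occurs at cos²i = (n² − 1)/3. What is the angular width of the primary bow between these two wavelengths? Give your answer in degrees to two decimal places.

0.87°

At 460 nm (n = 1.338): cos²i = 0.26341 → i = 59.120°, r = 39.899°, D_min = 138.643°, rainbow angle = 41.357°.
At 667 nm (n = 1.332): cos²i = 0.25807 → i = 59.469°, r = 40.290°, D_min = 137.776°, rainbow angle = 42.224°.
Angular width = |41.357° − 42.224°| = 0.867°.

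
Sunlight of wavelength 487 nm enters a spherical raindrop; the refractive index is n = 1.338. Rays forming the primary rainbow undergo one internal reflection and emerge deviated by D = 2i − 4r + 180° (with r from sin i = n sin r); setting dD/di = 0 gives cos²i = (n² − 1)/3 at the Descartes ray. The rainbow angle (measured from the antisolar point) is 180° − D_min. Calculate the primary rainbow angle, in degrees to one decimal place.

cos²i = (1.79024 − 1)/3 = 0.26341; i = arccos(0.51324) = 59.120°.
sin r = sin 59.120°/1.338 = 0.64144; r = 39.899°.
D_min = 2·59.120° − 4·39.899° + 180° = 138.643°.
Rainbow angle = 180° − D_min = 41.357°.

41.4°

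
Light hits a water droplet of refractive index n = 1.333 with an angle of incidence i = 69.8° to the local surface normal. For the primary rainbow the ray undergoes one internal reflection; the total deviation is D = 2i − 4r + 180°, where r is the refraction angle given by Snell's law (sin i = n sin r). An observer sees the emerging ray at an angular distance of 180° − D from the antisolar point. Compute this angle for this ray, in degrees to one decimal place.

sin r = sin 69.8° / 1.333 = 0.9385/1.333 = 0.7040; r = 44.75°.
D = 2·69.8° − 4·44.75° + 180° = 139.60° − 179.01° + 180° = 140.59°.
Angle from antisolar point = 180° − D = 39.41°.

39.4°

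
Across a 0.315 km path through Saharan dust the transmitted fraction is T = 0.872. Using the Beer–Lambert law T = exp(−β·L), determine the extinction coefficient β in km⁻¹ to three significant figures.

0.435 km⁻¹

Beer–Lambert: T = exp(−βL) ⇒ β = −ln(T)/L = −ln(0.872)/0.315 = 0.1370/0.315 = 0.4348 km⁻¹.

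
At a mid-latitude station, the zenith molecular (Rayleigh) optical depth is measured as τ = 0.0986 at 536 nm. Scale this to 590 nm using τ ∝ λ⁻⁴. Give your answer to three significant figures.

τ(590 nm) = τ(536 nm) × (536/590)⁴ = 0.0986 × (0.9085)⁴ = 0.0986 × 0.6812 = 0.0672.

0.0672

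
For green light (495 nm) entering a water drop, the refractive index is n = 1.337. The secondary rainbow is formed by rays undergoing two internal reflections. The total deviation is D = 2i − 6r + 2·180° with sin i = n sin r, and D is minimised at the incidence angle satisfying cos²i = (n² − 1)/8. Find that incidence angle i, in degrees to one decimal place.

cos²i = (1.337² − 1)/8 = (1.78757 − 1)/8 = 0.09845.
cos i = 0.31376, so i = 71.714°.

71.7°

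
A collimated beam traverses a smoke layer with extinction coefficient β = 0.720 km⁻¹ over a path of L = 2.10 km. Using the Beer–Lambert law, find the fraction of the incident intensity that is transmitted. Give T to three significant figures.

τ = β·L = 0.720 × 2.10 = 1.5120.
T = exp(−1.5120) = 0.2205.

0.220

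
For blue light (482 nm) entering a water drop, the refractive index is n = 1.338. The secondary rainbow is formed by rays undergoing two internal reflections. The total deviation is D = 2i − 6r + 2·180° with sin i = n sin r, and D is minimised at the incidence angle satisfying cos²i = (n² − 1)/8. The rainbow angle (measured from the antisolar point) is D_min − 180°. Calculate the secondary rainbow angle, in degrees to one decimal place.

52.2°

cos²i = (1.79024 − 1)/8 = 0.09878; i = arccos(0.31429) = 71.682°.
sin r = sin 71.682°/1.338 = 0.70951; r = 45.195°.
D_min = 2·71.682° − 6·45.195° + 360° = 232.193°.
Rainbow angle = D_min − 180° = 52.193°.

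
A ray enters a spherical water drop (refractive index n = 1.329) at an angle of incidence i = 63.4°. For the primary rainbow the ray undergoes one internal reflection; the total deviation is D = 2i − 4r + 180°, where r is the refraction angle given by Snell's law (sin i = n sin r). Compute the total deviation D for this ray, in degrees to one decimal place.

sin r = sin 63.4° / 1.329 = 0.8942/1.329 = 0.6728; r = 42.28°.
D = 2·63.4° − 4·42.28° + 180° = 126.80° − 169.13° + 180° = 137.67°.

137.7°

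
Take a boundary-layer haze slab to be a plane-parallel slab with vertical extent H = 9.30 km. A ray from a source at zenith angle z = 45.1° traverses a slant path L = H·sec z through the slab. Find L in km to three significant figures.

sec z = 1/cos 45.1° = 1.4167.
L = 9.30 × 1.4167 = 13.175 km.

13.2 km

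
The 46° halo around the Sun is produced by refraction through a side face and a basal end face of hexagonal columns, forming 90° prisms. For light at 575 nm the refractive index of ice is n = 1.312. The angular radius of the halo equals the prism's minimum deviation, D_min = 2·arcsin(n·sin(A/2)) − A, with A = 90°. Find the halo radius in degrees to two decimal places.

46.17°

n·sin(A/2) = 1.312 × sin 45° = 1.312 × 0.7071 = 0.9277.
D_min = 2·arcsin(0.9277) − 90° = 2 × 68.083° − 90° = 46.166°.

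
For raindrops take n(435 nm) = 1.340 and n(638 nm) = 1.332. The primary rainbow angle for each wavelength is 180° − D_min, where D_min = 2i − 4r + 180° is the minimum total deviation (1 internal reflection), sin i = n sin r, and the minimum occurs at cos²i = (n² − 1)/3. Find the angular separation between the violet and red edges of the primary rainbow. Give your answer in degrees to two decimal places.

At 435 nm (n = 1.340): cos²i = 0.26520 → i = 59.004°, r = 39.770°, D_min = 138.929°, rainbow angle = 41.071°.
At 638 nm (n = 1.332): cos²i = 0.25807 → i = 59.469°, r = 40.290°, D_min = 137.776°, rainbow angle = 42.224°.
Angular width = |41.071° − 42.224°| = 1.153°.

1.15°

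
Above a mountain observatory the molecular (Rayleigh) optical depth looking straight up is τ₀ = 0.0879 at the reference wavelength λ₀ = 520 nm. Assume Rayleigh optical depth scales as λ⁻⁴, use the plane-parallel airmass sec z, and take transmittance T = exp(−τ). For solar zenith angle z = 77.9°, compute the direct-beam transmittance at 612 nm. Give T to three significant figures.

sec 77.9° = 4.7706.
τ = 0.0879 × (520/612)⁴ × 4.7706 = 0.0879 × 0.5212 × 4.7706 = 0.2186.
T = exp(−0.2186) = 0.8037.

0.804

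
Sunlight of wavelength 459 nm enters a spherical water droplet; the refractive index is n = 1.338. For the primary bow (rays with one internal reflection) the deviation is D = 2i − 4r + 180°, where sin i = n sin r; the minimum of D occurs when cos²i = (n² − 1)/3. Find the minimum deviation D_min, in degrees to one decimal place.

cos²i = (1.79024 − 1)/3 = 0.26341; i = arccos(0.51324) = 59.120°.
sin r = sin 59.120°/1.338 = 0.64144; r = 39.899°.
D_min = 2·59.120° − 4·39.899° + 180° = 138.643°.

138.6°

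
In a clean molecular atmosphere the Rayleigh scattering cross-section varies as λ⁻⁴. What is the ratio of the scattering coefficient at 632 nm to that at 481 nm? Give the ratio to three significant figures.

0.336

Rayleigh scattering ∝ λ⁻⁴, so the ratio of coefficients is the inverse fourth power of the wavelength ratio.
σ(632)/σ(481) = (481/632)⁴ = (0.7611)⁴ = 0.3355.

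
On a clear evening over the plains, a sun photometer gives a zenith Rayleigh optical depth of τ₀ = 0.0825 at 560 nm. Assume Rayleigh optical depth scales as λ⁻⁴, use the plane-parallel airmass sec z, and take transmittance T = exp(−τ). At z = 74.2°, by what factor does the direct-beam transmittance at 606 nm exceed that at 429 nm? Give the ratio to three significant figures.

1.93

Airmass: sec 74.2° = 3.6727.
τ(606 nm) = 0.0825 × (560/606)⁴ × 3.6727 = 0.0825 × 0.7292 × 3.6727 = 0.2210.
τ(429 nm) = 0.0825 × (560/429)⁴ × 3.6727 = 0.0825 × 2.9035 × 3.6727 = 0.8798.
T(606)/T(429) = exp(τ_B − τ_A) = exp(0.6588) = 1.9325.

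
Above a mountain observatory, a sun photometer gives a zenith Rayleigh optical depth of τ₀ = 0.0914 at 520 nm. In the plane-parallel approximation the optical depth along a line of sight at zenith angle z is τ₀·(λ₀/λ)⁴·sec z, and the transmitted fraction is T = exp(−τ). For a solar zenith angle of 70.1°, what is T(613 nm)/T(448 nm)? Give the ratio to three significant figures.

Airmass: sec 70.1° = 2.9379.
τ(613 nm) = 0.0914 × (520/613)⁴ × 2.9379 = 0.0914 × 0.5178 × 2.9379 = 0.1390.
τ(448 nm) = 0.0914 × (520/448)⁴ × 2.9379 = 0.0914 × 1.8151 × 2.9379 = 0.4874.
T(613)/T(448) = exp(τ_B − τ_A) = exp(0.3484) = 1.4167.

1.42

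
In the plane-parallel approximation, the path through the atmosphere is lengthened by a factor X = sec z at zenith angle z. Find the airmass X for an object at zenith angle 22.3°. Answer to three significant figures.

X = sec z = 1/cos 22.3° = 1/0.9252 = 1.0808.

1.08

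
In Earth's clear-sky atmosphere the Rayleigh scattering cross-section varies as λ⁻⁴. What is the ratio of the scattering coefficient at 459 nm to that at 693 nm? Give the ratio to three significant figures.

5.20

Rayleigh scattering ∝ λ⁻⁴, so the ratio of coefficients is the inverse fourth power of the wavelength ratio.
σ(459)/σ(693) = (693/459)⁴ = (1.5098)⁴ = 5.196.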